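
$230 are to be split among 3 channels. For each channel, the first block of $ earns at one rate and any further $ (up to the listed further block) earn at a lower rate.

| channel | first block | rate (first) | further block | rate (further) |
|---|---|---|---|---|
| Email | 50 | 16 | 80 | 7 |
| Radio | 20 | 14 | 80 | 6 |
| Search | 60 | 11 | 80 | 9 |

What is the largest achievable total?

Treat each block as its own option and order by rate: Email/first 16 > Radio/first 14 > Search/first 11 > Search/second 9 > Email/second 7 > Radio/second 6.
Fill Email first block (50 at 16) — 180 left.
Fill Radio first block (20 at 14) — 160 left.
Fill Search first block (60 at 11) — 100 left.
Search second at 9: fill all 80 — 20 left.
Email second at 7: only 20 left, fill 20.
Total = 16×50 + 14×20 + 11×60 + 9×80 + 7×20 = 2600.

2600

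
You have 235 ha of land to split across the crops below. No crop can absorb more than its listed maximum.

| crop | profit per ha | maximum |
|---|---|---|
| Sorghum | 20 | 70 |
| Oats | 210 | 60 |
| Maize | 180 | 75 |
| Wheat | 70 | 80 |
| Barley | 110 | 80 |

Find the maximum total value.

Rank by profit per ha: Oats 210 > Maize 180 > Barley 110 > Wheat 70 > Sorghum 20.
Oats takes 60 to reach its cap of 60 ; 175 left.
Maize takes 75 to reach its cap of 75 ; 100 left.
Barley takes 80 to reach its cap of 80 ; 20 left.
Wheat has room for 80 but only 20 remain, so it gets 20.
Total = 210×60 + 180×75 + 70×20 + 110×80 = 36300.

36300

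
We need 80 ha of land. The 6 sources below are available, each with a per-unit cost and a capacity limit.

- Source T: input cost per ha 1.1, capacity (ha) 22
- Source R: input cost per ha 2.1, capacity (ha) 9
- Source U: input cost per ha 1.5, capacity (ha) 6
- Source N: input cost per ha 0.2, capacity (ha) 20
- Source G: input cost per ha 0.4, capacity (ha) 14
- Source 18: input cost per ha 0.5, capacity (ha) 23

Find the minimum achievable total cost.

46.8

Fill from the cheapest source first.
Source N (0.2): use full 20 ; 60 ha to go.
Take 14 from Source G at 0.4 ; need 46 more.
Source 18 at 0.5: take all 23 ha ; 23 still needed.
Take 22 from Source T at 1.1 ; need 1 more.
Source U at 1.5: take 1 of its 6 ; requirement met.
Source R: unused.
Cost = 20×0.2 + 14×0.4 + 23×0.5 + 22×1.1 + 1×1.5 = 46.8.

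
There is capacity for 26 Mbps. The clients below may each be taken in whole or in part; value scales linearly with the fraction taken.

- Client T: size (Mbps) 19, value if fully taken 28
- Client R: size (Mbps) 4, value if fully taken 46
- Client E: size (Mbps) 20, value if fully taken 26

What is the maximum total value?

Rank by value-to-size ratio: Client R 46/4≈11.5, Client T 28/19≈1.47, Client E 26/20≈1.3.
All 4 Mbps of Client R fit (value 46) → 22 remain.
All 19 Mbps of Client T fit (value 28) → 3 remain.
Fill the last 3 Mbps with part of Client E: 3/20 of it earns 3.9.
Total value = 77.9.

77.9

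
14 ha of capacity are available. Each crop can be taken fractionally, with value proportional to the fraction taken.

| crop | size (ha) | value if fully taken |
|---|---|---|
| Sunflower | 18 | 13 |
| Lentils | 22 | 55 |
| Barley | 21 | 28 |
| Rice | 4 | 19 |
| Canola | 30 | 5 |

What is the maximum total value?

44

Best value per unit of size first: Rice 19/4≈4.75, Lentils 55/22≈2.5, Barley 28/21≈1.33, Sunflower 13/18≈0.722, Canola 5/30≈0.167.
Take all of Rice (4 ha, value 19) — 10 ha left.
Fill the last 10 ha with part of Lentils: 10/22 of it earns 25.
Total value = 44.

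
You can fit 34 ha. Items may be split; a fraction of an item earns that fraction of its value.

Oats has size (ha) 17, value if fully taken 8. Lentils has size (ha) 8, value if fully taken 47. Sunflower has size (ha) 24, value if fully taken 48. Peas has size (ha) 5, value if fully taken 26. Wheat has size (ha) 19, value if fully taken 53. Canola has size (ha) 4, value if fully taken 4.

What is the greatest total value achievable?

Best value per unit of size first: Lentils 47/8≈5.88, Peas 26/5≈5.2, Wheat 53/19≈2.79, Sunflower 48/24≈2, Canola 4/4≈1, Oats 8/17≈0.471.
Lentils: take in full, 8 ha for value 47 → 26 left.
Take all of Peas (5 ha, value 26) → 21 ha left.
All 19 ha of Wheat fit (value 53) → 2 remain.
2 ha left: a 2/24 share of Sunflower gives 48×2/24 = 4.
Total value = 130.

130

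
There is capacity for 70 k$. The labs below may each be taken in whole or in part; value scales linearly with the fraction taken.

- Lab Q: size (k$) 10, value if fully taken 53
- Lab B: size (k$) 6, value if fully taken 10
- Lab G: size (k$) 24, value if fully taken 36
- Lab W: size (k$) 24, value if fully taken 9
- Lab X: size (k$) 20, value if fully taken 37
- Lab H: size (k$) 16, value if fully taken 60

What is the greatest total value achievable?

187

Rank by value-to-size ratio: Lab Q 53/10≈5.3, Lab H 60/16≈3.75, Lab X 37/20≈1.85, Lab B 10/6≈1.67, Lab G 36/24≈1.5, Lab W 9/24≈0.375.
All 10 k$ of Lab Q fit (value 53) — 60 remain.
All 16 k$ of Lab H fit (value 60) — 44 remain.
Lab X: take in full, 20 k$ for value 37 — 24 left.
Take all of Lab B (6 k$, value 10) — 18 k$ left.
Fill the last 18 k$ with part of Lab G: 18/24 of it earns 27.
Total value = 187.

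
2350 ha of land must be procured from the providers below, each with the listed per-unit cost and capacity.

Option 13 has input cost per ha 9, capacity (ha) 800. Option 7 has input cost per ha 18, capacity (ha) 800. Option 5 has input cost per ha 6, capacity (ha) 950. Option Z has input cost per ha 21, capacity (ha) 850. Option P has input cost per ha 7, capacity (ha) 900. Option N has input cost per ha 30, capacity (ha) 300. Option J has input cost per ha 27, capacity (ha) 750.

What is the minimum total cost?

Cheapest first:
Option 5 at 6: take all 950 ha ; 1400 still needed.
Option P (7): use full 900 ; 500 ha to go.
Option 13 at 9: take 500 of its 800 ; requirement met.
Option 7, Option Z, Option J, Option N: unused.
Cost = 950×6 + 900×7 + 500×9 = 16500.

16500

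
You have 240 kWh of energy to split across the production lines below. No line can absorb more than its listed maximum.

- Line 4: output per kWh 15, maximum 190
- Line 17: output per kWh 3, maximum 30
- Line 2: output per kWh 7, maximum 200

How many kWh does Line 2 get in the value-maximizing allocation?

50

Order the production lines by output per kWh: Line 4 15 > Line 2 7 > Line 17 3.
Line 4 takes 190 to reach its cap of 190 → 50 left.
Line 2: +50 (room for 200) → 50. Pool exhausted.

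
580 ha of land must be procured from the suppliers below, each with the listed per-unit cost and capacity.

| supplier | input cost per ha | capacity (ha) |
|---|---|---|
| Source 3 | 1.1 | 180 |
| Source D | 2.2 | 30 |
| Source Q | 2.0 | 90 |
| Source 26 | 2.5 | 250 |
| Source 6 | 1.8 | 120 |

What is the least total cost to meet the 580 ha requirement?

1060

Fill from the cheapest supplier first.
Take 180 from Source 3 at 1.1 → need 400 more.
Source 6 (1.8): use full 120 → 280 ha to go.
Source Q (2.0): use full 90 → 190 ha to go.
Take 30 from Source D at 2.2 → need 160 more.
Take 160 from Source 26 at 2.5 to finish.
Cost = 180×1.1 + 120×1.8 + 90×2.0 + 30×2.2 + 160×2.5 = 1060.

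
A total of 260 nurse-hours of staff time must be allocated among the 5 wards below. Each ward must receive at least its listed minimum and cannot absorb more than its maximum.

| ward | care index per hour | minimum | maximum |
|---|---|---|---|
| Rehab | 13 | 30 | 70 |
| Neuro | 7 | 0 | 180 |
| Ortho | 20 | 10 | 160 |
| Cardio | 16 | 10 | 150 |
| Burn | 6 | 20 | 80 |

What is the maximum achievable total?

4510

Meeting every minimum uses 30+0+10+10+20 = 70 nurse-hours, leaving 190.
Rank by care index per hour: Ortho 20 > Cardio 16 > Rehab 13 > Neuro 7 > Burn 6.
Ortho takes 150 more to reach its cap of 160 — 40 left.
Cardio has room for 140 more but only 40 remain, so it gets 50.
Total = 13×30 + 20×160 + 16×50 + 6×20 = 4510.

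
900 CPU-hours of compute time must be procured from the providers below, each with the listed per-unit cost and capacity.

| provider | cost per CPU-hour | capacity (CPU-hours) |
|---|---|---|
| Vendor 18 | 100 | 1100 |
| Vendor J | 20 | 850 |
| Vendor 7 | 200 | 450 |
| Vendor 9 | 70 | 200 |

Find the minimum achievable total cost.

20500

Use providers in increasing cost order.
Take 850 from Vendor J at 20 ; need 50 more.
Vendor 9 (70): take the remaining 50 ; done.
Vendor 18, Vendor 7: unused.
Cost = 850×20 + 50×70 = 20500.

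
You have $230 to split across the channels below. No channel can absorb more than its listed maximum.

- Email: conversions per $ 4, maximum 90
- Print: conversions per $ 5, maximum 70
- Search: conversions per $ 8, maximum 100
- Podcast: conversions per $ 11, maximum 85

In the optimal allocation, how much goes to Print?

45

Order the channels by conversions per $: Podcast 11 > Search 8 > Print 5 > Email 4.
Give Podcast 85 to hit its cap of 85 → 145 left.
Search: +100 to 100 (cap) → 45 left.
Print has room for 70 but only 45 remain, so it gets 45.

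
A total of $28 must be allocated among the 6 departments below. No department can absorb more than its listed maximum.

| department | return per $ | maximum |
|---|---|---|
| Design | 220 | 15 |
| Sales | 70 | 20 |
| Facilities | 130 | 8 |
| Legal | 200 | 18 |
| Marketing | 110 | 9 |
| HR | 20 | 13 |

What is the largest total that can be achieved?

Order the departments by return per $: Design 220 > Legal 200 > Facilities 130 > Marketing 110 > Sales 70 > HR 20.
Design: +15 to 15 (cap) — 13 left.
Legal has room for 18 but only 13 remain, so it gets 13.
Total = 220×15 + 200×13 = 5900.

5900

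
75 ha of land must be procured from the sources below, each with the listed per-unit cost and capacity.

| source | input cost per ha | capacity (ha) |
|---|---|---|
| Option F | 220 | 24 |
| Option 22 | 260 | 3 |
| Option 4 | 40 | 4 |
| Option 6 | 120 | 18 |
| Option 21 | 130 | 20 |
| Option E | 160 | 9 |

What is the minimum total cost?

11640

Use sources in increasing cost order.
Option 4 at 40: take all 4 ha → 71 still needed.
Option 6 (120): use full 18 → 53 ha to go.
Option 21 (130): use full 20 → 33 ha to go.
Take 9 from Option E at 160 → need 24 more.
Option F (220): use full 24 → 0 ha to go.
Option 22: unused.
Cost = 4×40 + 18×120 + 20×130 + 9×160 + 24×220 = 11640.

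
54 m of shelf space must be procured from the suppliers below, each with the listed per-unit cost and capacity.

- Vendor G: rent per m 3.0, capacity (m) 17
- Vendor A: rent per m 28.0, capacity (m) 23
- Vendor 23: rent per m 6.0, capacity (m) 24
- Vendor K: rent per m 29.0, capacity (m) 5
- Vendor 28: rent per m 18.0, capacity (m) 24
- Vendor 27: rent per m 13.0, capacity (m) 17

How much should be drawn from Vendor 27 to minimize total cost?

Use suppliers in increasing cost order.
Vendor G (3.0): use full 17 ; 37 m to go.
Vendor 23 at 6.0: take all 24 m ; 13 still needed.
Vendor 27 (13.0): take the remaining 13 ; done.
Vendor 28, Vendor A, Vendor K: unused.

13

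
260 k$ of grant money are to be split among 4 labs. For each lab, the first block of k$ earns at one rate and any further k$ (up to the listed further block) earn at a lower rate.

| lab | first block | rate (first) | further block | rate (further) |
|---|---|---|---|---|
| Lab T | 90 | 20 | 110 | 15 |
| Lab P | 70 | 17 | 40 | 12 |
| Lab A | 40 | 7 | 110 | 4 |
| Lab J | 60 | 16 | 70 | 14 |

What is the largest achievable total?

4550

Treat each block as its own option and order by rate: Lab T/first 20 > Lab P/first 17 > Lab J/first 16 > Lab T/second 15 > Lab J/second 14 > Lab P/second 12 > Lab A/first 7 > Lab A/second 4.
Lab T/first (20): +90 → 170 left.
Lab P first at 17: fill all 70 → 100 left.
Lab J first at 16: fill all 60 → 40 left.
40 remain; put them into Lab T second at 15.
Total = 20×90 + 17×70 + 16×60 + 15×40 = 4550.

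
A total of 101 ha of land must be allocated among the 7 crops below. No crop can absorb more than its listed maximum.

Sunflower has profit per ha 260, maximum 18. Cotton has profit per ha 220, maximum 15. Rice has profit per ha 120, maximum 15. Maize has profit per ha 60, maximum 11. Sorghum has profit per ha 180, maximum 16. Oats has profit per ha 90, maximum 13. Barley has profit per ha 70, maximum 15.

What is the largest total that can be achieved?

15420

Highest profit per ha first: Sunflower 260 > Cotton 220 > Sorghum 180 > Rice 120 > Oats 90 > Barley 70 > Maize 60.
Give Sunflower 18 to hit its cap of 18 — 83 left.
Give Cotton 15 to hit its cap of 15 — 68 left.
Sorghum: +16 to 16 (cap) — 52 left.
Rice takes 15 to reach its cap of 15 — 37 left.
Oats: +13 to 13 (cap) — 24 left.
Give Barley 15 to hit its cap of 15 — 9 left.
Only 9 left; Maize takes them to reach 9.
Total = 260×18 + 220×15 + 120×15 + 60×9 + 180×16 + 90×13 + 70×15 = 15420.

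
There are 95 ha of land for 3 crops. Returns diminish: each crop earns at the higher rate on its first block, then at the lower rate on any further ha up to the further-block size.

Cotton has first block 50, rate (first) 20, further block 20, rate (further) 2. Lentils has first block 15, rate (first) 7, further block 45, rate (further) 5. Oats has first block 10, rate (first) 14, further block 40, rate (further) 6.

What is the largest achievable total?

1365

Rank every tier by rate: Cotton/T1 20 > Oats/T1 14 > Lentils/T1 7 > Oats/T2 6 > Lentils/T2 5 > Cotton/T2 2.
Fill Cotton T1 block (50 at 20) — 45 left.
Fill Oats T1 block (10 at 14) — 35 left.
Fill Lentils T1 block (15 at 7) — 20 left.
20 remain; put them into Oats T2 at 6.
Total = 20×50 + 14×10 + 7×15 + 6×20 = 1365.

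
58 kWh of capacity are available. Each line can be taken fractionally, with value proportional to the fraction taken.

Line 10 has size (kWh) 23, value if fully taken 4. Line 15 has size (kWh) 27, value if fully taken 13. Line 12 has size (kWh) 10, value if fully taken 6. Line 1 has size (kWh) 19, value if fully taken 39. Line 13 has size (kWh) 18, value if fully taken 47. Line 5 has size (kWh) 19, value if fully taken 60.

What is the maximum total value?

147.2

Rank by value-to-size ratio: Line 5 60/19≈3.16, Line 13 47/18≈2.61, Line 1 39/19≈2.05, Line 12 6/10≈0.6, Line 15 13/27≈0.481, Line 10 4/23≈0.174.
All 19 kWh of Line 5 fit (value 60) → 39 remain.
All 18 kWh of Line 13 fit (value 47) → 21 remain.
Take all of Line 1 (19 kWh, value 39) → 2 kWh left.
2 kWh left: a 2/10 share of Line 12 gives 6×2/10 = 1.2.
Total value = 147.2.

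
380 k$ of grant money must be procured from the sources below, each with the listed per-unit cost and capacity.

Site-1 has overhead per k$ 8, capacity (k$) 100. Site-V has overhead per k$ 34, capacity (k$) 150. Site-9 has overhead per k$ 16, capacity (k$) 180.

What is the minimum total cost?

Cheapest first:
Take 100 from Site-1 at 8 — need 280 more.
Take 180 from Site-9 at 16 — need 100 more.
Site-V at 34: take 100 of its 150 — requirement met.
Cost = 100×8 + 180×16 + 100×34 = 7080.

7080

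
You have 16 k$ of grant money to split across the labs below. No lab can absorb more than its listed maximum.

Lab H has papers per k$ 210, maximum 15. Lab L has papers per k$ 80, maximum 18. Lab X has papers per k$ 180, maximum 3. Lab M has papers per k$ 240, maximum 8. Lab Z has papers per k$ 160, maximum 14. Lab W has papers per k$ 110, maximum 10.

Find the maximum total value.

3600

Order the labs by papers per k$: Lab M 240 > Lab H 210 > Lab X 180 > Lab Z 160 > Lab W 110 > Lab L 80.
Lab M: +8 to 8 (cap) → 8 left.
Lab H: +8 (room for 15) → 8. Pool exhausted.
Total = 210×8 + 240×8 = 3600.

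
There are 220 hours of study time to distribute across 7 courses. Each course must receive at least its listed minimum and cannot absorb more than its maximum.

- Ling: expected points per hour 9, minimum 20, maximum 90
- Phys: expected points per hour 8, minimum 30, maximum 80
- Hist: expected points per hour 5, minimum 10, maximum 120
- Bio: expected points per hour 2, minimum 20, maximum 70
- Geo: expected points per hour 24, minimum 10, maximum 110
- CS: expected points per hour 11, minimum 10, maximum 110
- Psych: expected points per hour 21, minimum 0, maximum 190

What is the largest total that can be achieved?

3680

Meeting every minimum uses 20+30+10+20+10+10+0 = 100 hours, leaving 120.
Highest expected points per hour first: Geo 24 > Psych 21 > CS 11 > Ling 9 > Phys 8 > Hist 5 > Bio 2.
Geo takes 100 more to reach its cap of 110 — 20 left.
Only 20 left; Psych takes them to reach 20.
Total = 9×20 + 8×30 + 5×10 + 2×20 + 24×110 + 11×10 + 21×20 = 3680.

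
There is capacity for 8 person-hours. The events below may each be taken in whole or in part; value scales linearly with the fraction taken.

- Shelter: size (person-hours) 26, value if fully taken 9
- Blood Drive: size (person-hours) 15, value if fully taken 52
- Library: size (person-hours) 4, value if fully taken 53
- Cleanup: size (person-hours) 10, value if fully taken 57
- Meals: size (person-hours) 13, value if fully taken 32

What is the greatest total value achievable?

Sort by value density: Library 53/4≈13.2, Cleanup 57/10≈5.7, Blood Drive 52/15≈3.47, Meals 32/13≈2.46, Shelter 9/26≈0.346.
Library: take in full, 4 person-hours for value 53 — 4 left.
Only 4 person-hours remain; take 4/10 of Cleanup for value 57×4/10 = 22.8.
Total value = 75.8.

75.8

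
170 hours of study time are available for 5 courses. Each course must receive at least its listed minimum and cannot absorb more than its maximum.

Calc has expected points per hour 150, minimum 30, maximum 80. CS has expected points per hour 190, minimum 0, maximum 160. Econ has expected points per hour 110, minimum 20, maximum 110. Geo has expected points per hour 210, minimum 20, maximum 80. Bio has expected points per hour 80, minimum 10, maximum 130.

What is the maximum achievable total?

Meeting every minimum uses 30+0+20+20+10 = 80 hours, leaving 90.
Highest expected points per hour first: Geo 210 > CS 190 > Calc 150 > Econ 110 > Bio 80.
Geo: +60 to 80 (cap) — 30 left.
Only 30 left; CS takes them to reach 30.
Total = 150×30 + 190×30 + 110×20 + 210×80 + 80×10 = 30000.

30000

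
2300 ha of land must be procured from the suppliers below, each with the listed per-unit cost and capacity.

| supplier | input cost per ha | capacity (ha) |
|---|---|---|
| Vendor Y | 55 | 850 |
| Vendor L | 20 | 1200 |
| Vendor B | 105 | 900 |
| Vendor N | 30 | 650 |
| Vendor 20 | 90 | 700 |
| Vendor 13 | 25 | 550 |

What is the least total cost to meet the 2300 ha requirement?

54250

Use suppliers in increasing cost order.
Take 1200 from Vendor L at 20 — need 1100 more.
Vendor 13 (25): use full 550 — 550 ha to go.
Vendor N at 30: take 550 of its 650 — requirement met.
Vendor Y, Vendor 20, Vendor B: unused.
Cost = 1200×20 + 550×25 + 550×30 = 54250.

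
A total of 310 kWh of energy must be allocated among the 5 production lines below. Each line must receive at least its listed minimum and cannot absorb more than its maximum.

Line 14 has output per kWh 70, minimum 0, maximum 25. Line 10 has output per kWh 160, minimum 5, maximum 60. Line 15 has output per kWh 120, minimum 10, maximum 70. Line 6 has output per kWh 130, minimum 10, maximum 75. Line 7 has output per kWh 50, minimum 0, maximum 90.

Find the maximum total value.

Meeting every minimum uses 0+5+10+10+0 = 25 kWh, leaving 285.
Highest output per kWh first: Line 10 160 > Line 6 130 > Line 15 120 > Line 14 70 > Line 7 50.
Give Line 10 55 more to hit its cap of 60 — 230 left.
Line 6: +65 to 75 (cap) — 165 left.
Line 15 takes 60 more to reach its cap of 70 — 105 left.
Line 14 takes 25 more to reach its cap of 25 — 80 left.
Line 7 has room for 90 more but only 80 remain, so it gets 80.
Total = 70×25 + 160×60 + 120×70 + 130×75 + 50×80 = 33500.

33500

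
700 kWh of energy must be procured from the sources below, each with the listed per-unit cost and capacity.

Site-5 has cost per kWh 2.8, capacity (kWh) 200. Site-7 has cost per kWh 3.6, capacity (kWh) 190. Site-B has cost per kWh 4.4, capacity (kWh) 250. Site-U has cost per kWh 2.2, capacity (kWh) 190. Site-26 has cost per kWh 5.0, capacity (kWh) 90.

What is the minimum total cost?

Cheapest first:
Take 190 from Site-U at 2.2 — need 510 more.
Site-5 at 2.8: take all 200 kWh — 310 still needed.
Take 190 from Site-7 at 3.6 — need 120 more.
Site-B (4.4): take the remaining 120 — done.
Site-26: unused.
Cost = 190×2.2 + 200×2.8 + 190×3.6 + 120×4.4 = 2190.

2190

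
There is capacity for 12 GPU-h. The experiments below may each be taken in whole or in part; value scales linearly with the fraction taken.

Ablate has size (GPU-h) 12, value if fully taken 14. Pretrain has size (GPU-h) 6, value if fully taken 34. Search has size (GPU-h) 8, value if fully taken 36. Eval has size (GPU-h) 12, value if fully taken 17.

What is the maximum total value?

61

Best value per unit of size first: Pretrain 34/6≈5.67, Search 36/8≈4.5, Eval 17/12≈1.42, Ablate 14/12≈1.17.
Pretrain: take in full, 6 GPU-h for value 34 ; 6 left.
Fill the last 6 GPU-h with part of Search: 6/8 of it earns 27.
Total value = 61.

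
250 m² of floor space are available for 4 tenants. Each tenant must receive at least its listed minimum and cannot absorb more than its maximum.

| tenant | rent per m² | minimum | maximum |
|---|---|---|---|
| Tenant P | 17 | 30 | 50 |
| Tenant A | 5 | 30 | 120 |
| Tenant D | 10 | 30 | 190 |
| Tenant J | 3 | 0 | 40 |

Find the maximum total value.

Meeting every minimum uses 30+30+30+0 = 90 m², leaving 160.
Order the tenants by rent per m²: Tenant P 17 > Tenant D 10 > Tenant A 5 > Tenant J 3.
Give Tenant P 20 more to hit its cap of 50 → 140 left.
Tenant D has room for 160 more but only 140 remain, so it gets 170.
Total = 17×50 + 5×30 + 10×170 = 2700.

2700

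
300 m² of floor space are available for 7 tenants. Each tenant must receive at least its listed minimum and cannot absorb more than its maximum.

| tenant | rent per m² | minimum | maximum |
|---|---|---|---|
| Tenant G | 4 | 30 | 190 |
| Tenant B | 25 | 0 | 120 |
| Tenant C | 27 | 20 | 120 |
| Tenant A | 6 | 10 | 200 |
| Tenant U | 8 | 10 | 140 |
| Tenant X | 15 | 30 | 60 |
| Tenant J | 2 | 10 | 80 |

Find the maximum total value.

Meeting every minimum uses 30+0+20+10+10+30+10 = 110 m², leaving 190.
Highest rent per m² first: Tenant C 27 > Tenant B 25 > Tenant X 15 > Tenant U 8 > Tenant A 6 > Tenant G 4 > Tenant J 2.
Give Tenant C 100 more to hit its cap of 120 — 90 left.
Only 90 left; Tenant B takes them to reach 90.
Total = 4×30 + 25×90 + 27×120 + 6×10 + 8×10 + 15×30 + 2×10 = 6220.

6220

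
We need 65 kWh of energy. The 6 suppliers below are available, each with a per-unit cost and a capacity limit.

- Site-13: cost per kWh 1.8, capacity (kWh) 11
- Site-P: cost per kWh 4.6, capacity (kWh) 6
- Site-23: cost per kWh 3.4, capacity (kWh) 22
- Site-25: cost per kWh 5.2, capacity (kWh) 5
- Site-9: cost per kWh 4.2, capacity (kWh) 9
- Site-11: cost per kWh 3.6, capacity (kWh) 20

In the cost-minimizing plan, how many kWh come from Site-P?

Use suppliers in increasing cost order.
Site-13 (1.8): use full 11 — 54 kWh to go.
Site-23 at 3.4: take all 22 kWh — 32 still needed.
Site-11 at 3.6: take all 20 kWh — 12 still needed.
Site-9 at 4.2: take all 9 kWh — 3 still needed.
Site-P (4.6): take the remaining 3 — done.
Site-25: unused.

3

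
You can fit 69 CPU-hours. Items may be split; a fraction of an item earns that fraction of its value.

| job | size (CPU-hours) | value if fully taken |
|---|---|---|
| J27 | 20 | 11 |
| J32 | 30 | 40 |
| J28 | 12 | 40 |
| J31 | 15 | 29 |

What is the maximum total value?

115.6

Sort by value density: J28 40/12≈3.33, J31 29/15≈1.93, J32 40/30≈1.33, J27 11/20≈0.55.
Take all of J28 (12 CPU-hours, value 40) → 57 CPU-hours left.
All 15 CPU-hours of J31 fit (value 29) → 42 remain.
J32: take in full, 30 CPU-hours for value 40 → 12 left.
12 CPU-hours left: a 12/20 share of J27 gives 11×12/20 = 6.6.
Total value = 115.6.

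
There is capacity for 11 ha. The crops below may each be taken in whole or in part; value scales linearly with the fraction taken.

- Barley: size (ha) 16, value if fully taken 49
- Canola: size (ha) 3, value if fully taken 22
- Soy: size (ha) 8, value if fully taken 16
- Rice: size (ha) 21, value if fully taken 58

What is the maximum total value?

46.5

Rank by value-to-size ratio: Canola 22/3≈7.33, Barley 49/16≈3.06, Rice 58/21≈2.76, Soy 16/8≈2.
Take all of Canola (3 ha, value 22) ; 8 ha left.
Fill the last 8 ha with part of Barley: 8/16 of it earns 24.5.
Total value = 46.5.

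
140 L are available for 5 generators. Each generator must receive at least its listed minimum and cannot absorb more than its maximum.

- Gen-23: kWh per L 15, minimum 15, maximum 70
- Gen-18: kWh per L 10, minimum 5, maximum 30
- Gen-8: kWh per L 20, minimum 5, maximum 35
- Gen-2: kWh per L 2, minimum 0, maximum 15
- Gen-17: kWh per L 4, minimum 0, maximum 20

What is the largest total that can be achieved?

Meeting every minimum uses 15+5+5+0+0 = 25 L, leaving 115.
Order the generators by kWh per L: Gen-8 20 > Gen-23 15 > Gen-18 10 > Gen-17 4 > Gen-2 2.
Gen-8 takes 30 more to reach its cap of 35 — 85 left.
Gen-23: +55 to 70 (cap) — 30 left.
Give Gen-18 25 more to hit its cap of 30 — 5 left.
Gen-17: +5 (room for 20) → 5. Pool exhausted.
Total = 15×70 + 10×30 + 20×35 + 4×5 = 2070.

2070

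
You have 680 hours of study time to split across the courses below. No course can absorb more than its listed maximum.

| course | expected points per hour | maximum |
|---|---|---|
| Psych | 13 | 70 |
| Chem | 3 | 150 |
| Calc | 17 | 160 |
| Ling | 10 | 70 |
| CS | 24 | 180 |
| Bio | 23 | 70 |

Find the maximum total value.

Order the courses by expected points per hour: CS 24 > Bio 23 > Calc 17 > Psych 13 > Ling 10 > Chem 3.
CS takes 180 to reach its cap of 180 — 500 left.
Bio takes 70 to reach its cap of 70 — 430 left.
Give Calc 160 to hit its cap of 160 — 270 left.
Psych takes 70 to reach its cap of 70 — 200 left.
Ling: +70 to 70 (cap) — 130 left.
Only 130 left; Chem takes them to reach 130.
Total = 13×70 + 3×130 + 17×160 + 10×70 + 24×180 + 23×70 = 10650.

10650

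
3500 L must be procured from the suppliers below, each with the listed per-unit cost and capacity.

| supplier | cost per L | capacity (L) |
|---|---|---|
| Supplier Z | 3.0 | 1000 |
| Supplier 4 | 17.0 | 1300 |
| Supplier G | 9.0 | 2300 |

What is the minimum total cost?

Fill from the cheapest supplier first.
Take 1000 from Supplier Z at 3.0 — need 2500 more.
Take 2300 from Supplier G at 9.0 — need 200 more.
Supplier 4 (17.0): take the remaining 200 — done.
Cost = 1000×3.0 + 2300×9.0 + 200×17.0 = 27100.

27100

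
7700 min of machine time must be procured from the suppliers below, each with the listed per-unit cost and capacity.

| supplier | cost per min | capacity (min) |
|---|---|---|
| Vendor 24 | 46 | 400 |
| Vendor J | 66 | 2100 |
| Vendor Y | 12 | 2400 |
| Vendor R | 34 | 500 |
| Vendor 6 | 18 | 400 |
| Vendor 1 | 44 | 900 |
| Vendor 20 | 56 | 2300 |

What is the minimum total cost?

Use suppliers in increasing cost order.
Take 2400 from Vendor Y at 12 → need 5300 more.
Vendor 6 (18): use full 400 → 4900 min to go.
Vendor R at 34: take all 500 min → 4400 still needed.
Vendor 1 at 44: take all 900 min → 3500 still needed.
Take 400 from Vendor 24 at 46 → need 3100 more.
Take 2300 from Vendor 20 at 56 → need 800 more.
Vendor J at 66: take 800 of its 2100 → requirement met.
Cost = 2400×12 + 400×18 + 500×34 + 900×44 + 400×46 + 2300×56 + 800×66 = 292600.

292600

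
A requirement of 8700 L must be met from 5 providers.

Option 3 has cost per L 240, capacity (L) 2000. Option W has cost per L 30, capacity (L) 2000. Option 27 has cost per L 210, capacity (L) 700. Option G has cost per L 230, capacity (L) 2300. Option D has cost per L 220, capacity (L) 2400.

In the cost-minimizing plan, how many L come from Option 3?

Use providers in increasing cost order.
Option W at 30: take all 2000 L — 6700 still needed.
Take 700 from Option 27 at 210 — need 6000 more.
Take 2400 from Option D at 220 — need 3600 more.
Option G at 230: take all 2300 L — 1300 still needed.
Take 1300 from Option 3 at 240 to finish.

1300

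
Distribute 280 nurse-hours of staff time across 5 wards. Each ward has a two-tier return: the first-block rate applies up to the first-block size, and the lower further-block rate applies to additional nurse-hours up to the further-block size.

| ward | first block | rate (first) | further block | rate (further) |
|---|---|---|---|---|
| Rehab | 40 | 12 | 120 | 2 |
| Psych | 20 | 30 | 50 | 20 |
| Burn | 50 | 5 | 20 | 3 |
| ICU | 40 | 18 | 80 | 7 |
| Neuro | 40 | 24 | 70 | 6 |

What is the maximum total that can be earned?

4380

Treat each block as its own option and order by rate: Psych/first 30 > Neuro/first 24 > Psych/second 20 > ICU/first 18 > Rehab/first 12 > ICU/second 7 > Neuro/second 6 > Burn/first 5 > Burn/second 3 > Rehab/second 2.
Psych/first (30): +20 → 260 left.
Neuro first at 24: fill all 40 → 220 left.
Psych second at 20: fill all 50 → 170 left.
Fill ICU first block (40 at 18) → 130 left.
Fill Rehab first block (40 at 12) → 90 left.
Fill ICU second block (80 at 7) → 10 left.
10 remain; put them into Neuro second at 6.
Total = 30×20 + 24×40 + 20×50 + 18×40 + 12×40 + 7×80 + 6×10 = 4380.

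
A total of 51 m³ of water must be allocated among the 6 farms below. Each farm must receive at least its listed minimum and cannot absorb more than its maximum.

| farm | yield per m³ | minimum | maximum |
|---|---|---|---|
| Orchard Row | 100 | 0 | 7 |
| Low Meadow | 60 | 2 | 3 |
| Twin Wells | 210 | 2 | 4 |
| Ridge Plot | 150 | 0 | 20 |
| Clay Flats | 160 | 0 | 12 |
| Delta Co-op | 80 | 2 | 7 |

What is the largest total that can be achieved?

7060

Meeting every minimum uses 0+2+2+0+0+2 = 6 m³, leaving 45.
Order the farms by yield per m³: Twin Wells 210 > Clay Flats 160 > Ridge Plot 150 > Orchard Row 100 > Delta Co-op 80 > Low Meadow 60.
Give Twin Wells 2 more to hit its cap of 4 ; 43 left.
Clay Flats takes 12 more to reach its cap of 12 ; 31 left.
Ridge Plot takes 20 more to reach its cap of 20 ; 11 left.
Give Orchard Row 7 more to hit its cap of 7 ; 4 left.
Only 4 left; Delta Co-op takes them to reach 6.
Total = 100×7 + 60×2 + 210×4 + 150×20 + 160×12 + 80×6 = 7060.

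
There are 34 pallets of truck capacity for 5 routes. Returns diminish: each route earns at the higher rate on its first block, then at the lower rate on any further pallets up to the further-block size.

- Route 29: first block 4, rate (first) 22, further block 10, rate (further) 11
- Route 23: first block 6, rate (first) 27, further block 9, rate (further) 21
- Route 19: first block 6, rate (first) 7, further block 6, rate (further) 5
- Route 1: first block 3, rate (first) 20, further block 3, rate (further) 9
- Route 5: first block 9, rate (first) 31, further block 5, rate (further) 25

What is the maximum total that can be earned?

863

Treat each block as its own option and order by rate: Route 5/tier1 31 > Route 23/tier1 27 > Route 5/tier2 25 > Route 29/tier1 22 > Route 23/tier2 21 > Route 1/tier1 20 > Route 29/tier2 11 > Route 1/tier2 9 > Route 19/tier1 7 > Route 19/tier2 5.
Route 5 tier1 at 31: fill all 9 ; 25 left.
Fill Route 23 tier1 block (6 at 27) ; 19 left.
Route 5/tier2 (25): +5 ; 14 left.
Route 29/tier1 (22): +4 ; 10 left.
Fill Route 23 tier2 block (9 at 21) ; 1 left.
1 remain; put them into Route 1 tier1 at 20.
Total = 31×9 + 27×6 + 25×5 + 22×4 + 21×9 + 20×1 = 863.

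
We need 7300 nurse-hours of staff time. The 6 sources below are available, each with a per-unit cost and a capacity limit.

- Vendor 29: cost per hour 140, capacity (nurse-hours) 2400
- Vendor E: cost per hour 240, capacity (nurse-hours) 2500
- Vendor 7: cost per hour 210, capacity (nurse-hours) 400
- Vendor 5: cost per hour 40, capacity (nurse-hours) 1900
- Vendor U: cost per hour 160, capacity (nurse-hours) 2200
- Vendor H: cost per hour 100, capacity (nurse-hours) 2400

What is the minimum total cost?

Cheapest first:
Take 1900 from Vendor 5 at 40 → need 5400 more.
Vendor H (100): use full 2400 → 3000 nurse-hours to go.
Vendor 29 (140): use full 2400 → 600 nurse-hours to go.
Vendor U (160): take the remaining 600 → done.
Vendor 7, Vendor E: unused.
Cost = 1900×40 + 2400×100 + 2400×140 + 600×160 = 748000.

748000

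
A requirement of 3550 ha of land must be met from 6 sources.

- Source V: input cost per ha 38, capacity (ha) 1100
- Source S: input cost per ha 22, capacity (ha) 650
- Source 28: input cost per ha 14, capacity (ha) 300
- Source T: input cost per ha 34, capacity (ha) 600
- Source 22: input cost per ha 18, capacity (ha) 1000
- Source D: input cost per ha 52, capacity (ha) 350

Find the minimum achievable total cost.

94900

Fill from the cheapest source first.
Source 28 at 14: take all 300 ha ; 3250 still needed.
Take 1000 from Source 22 at 18 ; need 2250 more.
Take 650 from Source S at 22 ; need 1600 more.
Source T at 34: take all 600 ha ; 1000 still needed.
Source V (38): take the remaining 1000 ; done.
Source D: unused.
Cost = 300×14 + 1000×18 + 650×22 + 600×34 + 1000×38 = 94900.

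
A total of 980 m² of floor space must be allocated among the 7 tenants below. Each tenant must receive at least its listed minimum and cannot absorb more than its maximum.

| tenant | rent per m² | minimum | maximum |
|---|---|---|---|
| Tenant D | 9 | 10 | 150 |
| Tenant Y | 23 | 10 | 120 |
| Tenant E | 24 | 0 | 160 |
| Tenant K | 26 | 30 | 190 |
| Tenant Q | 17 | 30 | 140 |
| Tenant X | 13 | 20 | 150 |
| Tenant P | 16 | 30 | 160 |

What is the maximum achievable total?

18970

Meeting every minimum uses 10+10+0+30+30+20+30 = 130 m², leaving 850.
Rank by rent per m²: Tenant K 26 > Tenant E 24 > Tenant Y 23 > Tenant Q 17 > Tenant P 16 > Tenant X 13 > Tenant D 9.
Give Tenant K 160 more to hit its cap of 190 — 690 left.
Tenant E: +160 to 160 (cap) — 530 left.
Give Tenant Y 110 more to hit its cap of 120 — 420 left.
Tenant Q: +110 to 140 (cap) — 310 left.
Tenant P takes 130 more to reach its cap of 160 — 180 left.
Tenant X takes 130 more to reach its cap of 150 — 50 left.
Tenant D: +50 (room for 140) → 60. Pool exhausted.
Total = 9×60 + 23×120 + 24×160 + 26×190 + 17×140 + 13×150 + 16×160 = 18970.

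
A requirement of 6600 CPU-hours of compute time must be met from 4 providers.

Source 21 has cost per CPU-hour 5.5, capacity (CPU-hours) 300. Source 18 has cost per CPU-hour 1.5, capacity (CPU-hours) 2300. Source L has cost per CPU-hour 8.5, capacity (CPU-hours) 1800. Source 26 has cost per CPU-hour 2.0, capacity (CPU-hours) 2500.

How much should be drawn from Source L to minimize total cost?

1500

Fill from the cheapest provider first.
Take 2300 from Source 18 at 1.5 ; need 4300 more.
Source 26 (2.0): use full 2500 ; 1800 CPU-hours to go.
Source 21 (5.5): use full 300 ; 1500 CPU-hours to go.
Source L at 8.5: take 1500 of its 1800 ; requirement met.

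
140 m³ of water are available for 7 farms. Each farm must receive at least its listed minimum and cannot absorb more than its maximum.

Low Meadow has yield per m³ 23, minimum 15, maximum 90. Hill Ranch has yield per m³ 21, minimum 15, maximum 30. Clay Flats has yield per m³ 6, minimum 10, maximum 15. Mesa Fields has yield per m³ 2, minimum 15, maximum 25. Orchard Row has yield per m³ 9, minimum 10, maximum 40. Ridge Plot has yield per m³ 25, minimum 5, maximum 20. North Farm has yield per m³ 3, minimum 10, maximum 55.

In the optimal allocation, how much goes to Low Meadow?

60

Meeting every minimum uses 15+15+10+15+10+5+10 = 80 m³, leaving 60.
Order the farms by yield per m³: Ridge Plot 25 > Low Meadow 23 > Hill Ranch 21 > Orchard Row 9 > Clay Flats 6 > North Farm 3 > Mesa Fields 2.
Ridge Plot takes 15 more to reach its cap of 20 → 45 left.
Only 45 left; Low Meadow takes them to reach 60.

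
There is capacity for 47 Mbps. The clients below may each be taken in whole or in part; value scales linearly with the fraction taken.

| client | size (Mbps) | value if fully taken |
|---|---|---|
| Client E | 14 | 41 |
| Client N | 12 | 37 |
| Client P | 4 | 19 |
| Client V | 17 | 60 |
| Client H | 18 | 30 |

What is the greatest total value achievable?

157

Sort by value density: Client P 19/4≈4.75, Client V 60/17≈3.53, Client N 37/12≈3.08, Client E 41/14≈2.93, Client H 30/18≈1.67.
Take all of Client P (4 Mbps, value 19) → 43 Mbps left.
All 17 Mbps of Client V fit (value 60) → 26 remain.
Take all of Client N (12 Mbps, value 37) → 14 Mbps left.
Take all of Client E (14 Mbps, value 41) → 0 Mbps left.
Total value = 157.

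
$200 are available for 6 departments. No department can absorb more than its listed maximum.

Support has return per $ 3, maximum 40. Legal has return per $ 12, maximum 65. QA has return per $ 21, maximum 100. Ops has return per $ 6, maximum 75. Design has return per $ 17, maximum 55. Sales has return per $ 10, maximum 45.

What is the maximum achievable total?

3575

Highest return per $ first: QA 21 > Design 17 > Legal 12 > Sales 10 > Ops 6 > Support 3.
QA takes 100 to reach its cap of 100 ; 100 left.
Design takes 55 to reach its cap of 55 ; 45 left.
Legal has room for 65 but only 45 remain, so it gets 45.
Total = 12×45 + 21×100 + 17×55 = 3575.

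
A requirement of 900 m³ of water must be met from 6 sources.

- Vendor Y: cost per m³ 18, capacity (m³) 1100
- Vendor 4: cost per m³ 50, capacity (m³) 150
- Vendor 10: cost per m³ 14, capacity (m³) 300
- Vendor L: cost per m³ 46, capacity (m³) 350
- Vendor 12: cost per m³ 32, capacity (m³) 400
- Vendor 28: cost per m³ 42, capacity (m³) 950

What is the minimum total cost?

15000

Cheapest first:
Vendor 10 at 14: take all 300 m³ ; 600 still needed.
Take 600 from Vendor Y at 18 to finish.
Vendor 12, Vendor 28, Vendor L, Vendor 4: unused.
Cost = 300×14 + 600×18 = 15000.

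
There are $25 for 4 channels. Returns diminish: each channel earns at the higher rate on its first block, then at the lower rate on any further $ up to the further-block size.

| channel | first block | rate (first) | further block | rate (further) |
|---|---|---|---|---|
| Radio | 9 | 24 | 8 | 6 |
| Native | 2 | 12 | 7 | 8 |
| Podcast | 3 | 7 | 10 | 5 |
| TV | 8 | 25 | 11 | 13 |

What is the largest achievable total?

Treat each block as its own option and order by rate: TV/T1 25 > Radio/T1 24 > TV/T2 13 > Native/T1 12 > Native/T2 8 > Podcast/T1 7 > Radio/T2 6 > Podcast/T2 5.
TV T1 at 25: fill all 8 → 17 left.
Radio T1 at 24: fill all 9 → 8 left.
TV/T2: +8 of 11 at 13; pool empty.
Total = 25×8 + 24×9 + 13×8 = 520.

520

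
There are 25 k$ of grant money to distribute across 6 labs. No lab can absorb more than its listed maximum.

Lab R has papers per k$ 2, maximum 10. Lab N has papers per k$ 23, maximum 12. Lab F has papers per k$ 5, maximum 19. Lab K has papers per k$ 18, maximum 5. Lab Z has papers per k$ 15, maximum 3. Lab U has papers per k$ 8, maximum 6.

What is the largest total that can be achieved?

451

Highest papers per k$ first: Lab N 23 > Lab K 18 > Lab Z 15 > Lab U 8 > Lab F 5 > Lab R 2.
Give Lab N 12 to hit its cap of 12 ; 13 left.
Lab K takes 5 to reach its cap of 5 ; 8 left.
Give Lab Z 3 to hit its cap of 3 ; 5 left.
Only 5 left; Lab U takes them to reach 5.
Total = 23×12 + 18×5 + 15×3 + 8×5 = 451.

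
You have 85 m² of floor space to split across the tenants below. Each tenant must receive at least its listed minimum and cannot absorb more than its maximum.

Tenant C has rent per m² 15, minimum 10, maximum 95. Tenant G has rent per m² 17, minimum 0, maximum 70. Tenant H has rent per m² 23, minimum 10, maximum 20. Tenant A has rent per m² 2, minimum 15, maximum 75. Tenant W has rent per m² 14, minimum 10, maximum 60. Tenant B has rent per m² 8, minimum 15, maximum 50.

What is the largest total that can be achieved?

1155

Meeting every minimum uses 10+0+10+15+10+15 = 60 m², leaving 25.
Order the tenants by rent per m²: Tenant H 23 > Tenant G 17 > Tenant C 15 > Tenant W 14 > Tenant B 8 > Tenant A 2.
Give Tenant H 10 more to hit its cap of 20 ; 15 left.
Tenant G: +15 (room for 70) → 15. Pool exhausted.
Total = 15×10 + 17×15 + 23×20 + 2×15 + 14×10 + 8×15 = 1155.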